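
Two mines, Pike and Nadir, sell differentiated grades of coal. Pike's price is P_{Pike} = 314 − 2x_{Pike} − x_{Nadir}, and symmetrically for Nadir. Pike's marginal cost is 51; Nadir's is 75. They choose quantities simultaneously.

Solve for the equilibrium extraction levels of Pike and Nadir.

54.2, 46.2

Mine Pike's profit: π = x_{Pike}(314 − 2x_{Pike} − x_{Nadir}) − 51x_{Pike}.
∂π/∂x_{Pike} = 263 − 4x_{Pike} − x_{Nadir} = 0 ⇒ x_{Pike} = 65.75 − 0.25x_{Nadir}.
Similarly x_{Nadir} = 59.75 − 0.25x_{Pike}.
Substituting the second reaction function into the first: x_{Pike} = 65.75 − 0.25(59.75 − 0.25x_{Pike}), which gives 0.9375x_{Pike} = 50.8125 ⇒ x_{Pike} = 54.2.
Then x_{Nadir} = 59.75 − 0.25·54.2 = 46.2.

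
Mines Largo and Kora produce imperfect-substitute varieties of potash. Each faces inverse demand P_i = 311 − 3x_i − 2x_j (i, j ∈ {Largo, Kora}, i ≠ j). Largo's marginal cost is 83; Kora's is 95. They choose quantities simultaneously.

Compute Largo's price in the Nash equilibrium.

170.75

Mine Largo's profit: π = x_{Largo}(311 − 3x_{Largo} − 2x_{Kora}) − 83x_{Largo}.
∂π/∂x_{Largo} = 228 − 6x_{Largo} − 2x_{Kora} = 0 ⇒ x_{Largo} = 38 − (1/3)x_{Kora}.
Similarly x_{Kora} = 36 − (1/3)x_{Largo}.
Solving the two reaction functions simultaneously: (1 − (−1/3)(−1/3))x_{Largo} = 38 − (1/3)·36, so (8/9)x_{Largo} = 26 and x_{Largo} = 29.25.
Then x_{Kora} = 36 − (1/3)·29.25 = 26.25.
P_{Largo} = 311 − 3·29.25 − 2·26.25 = 170.75.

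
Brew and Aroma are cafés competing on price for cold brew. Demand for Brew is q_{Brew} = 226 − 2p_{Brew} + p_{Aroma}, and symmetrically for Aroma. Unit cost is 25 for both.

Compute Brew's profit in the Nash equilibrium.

8978

Brew's profit: π = (p_{Brew} − 25)(226 − 2p_{Brew} + p_{Aroma}).
∂π/∂p_{Brew} = 276 − 4p_{Brew} + p_{Aroma} = 0 ⇒ p_{Brew} = 69 + 0.25p_{Aroma}.
By symmetry p_{Aroma} = p_{Brew}; substituting into the reaction function, 0.75p_{Brew} = 69 and p_{Brew} = 92.
q_{Brew} = 226 − 2·92 + 92 = 134.
Profit = (92 − 25)·134 = 8978.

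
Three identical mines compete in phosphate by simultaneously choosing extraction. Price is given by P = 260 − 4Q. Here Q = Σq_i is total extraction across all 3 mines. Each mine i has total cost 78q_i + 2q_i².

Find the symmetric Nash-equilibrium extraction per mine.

9.1

A representative mine's profit is π_i = q_i(260 − 4Q) − 78q_i − 2q_i², with Q = q_i + Σ_{j≠i} q_j.
First-order condition: 182 − 12q_i − 4Σ_{j≠i} q_j = 0.
With identical mines, set every q_j = q: then 182 − 12q − 8q = 0, i.e. q = 182/20 = 9.1.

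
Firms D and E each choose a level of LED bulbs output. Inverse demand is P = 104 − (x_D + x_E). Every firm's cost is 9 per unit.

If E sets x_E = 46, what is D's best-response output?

Firm D's profit: π = x_D(104 − (x_D + x_E)) − 9x_D.
∂π/∂x_D = 95 − 2x_D − x_E = 0, so x_D = 47.5 − 0.5x_E.
At x_E = 46: x_D = 47.5 − 0.5·46 = 24.5.

24.5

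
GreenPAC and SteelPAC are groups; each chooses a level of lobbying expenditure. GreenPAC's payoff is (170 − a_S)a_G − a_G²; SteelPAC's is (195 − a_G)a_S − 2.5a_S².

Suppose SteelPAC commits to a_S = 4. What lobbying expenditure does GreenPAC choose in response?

83

Expanding GreenPAC's payoff: 170a_G − a_Sa_G − a_G².
∂π/∂a_G = 170 − a_S − 2a_G = 0, so a_G = 85 − 0.5a_S.
At a_S = 4: a_G = 85 − 0.5·4 = 83.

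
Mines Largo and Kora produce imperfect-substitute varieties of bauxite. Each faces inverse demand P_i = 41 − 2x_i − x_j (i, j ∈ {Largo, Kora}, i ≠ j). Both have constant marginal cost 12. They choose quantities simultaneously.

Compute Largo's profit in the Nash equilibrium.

Mine Largo's profit: π = x_{Largo}(41 − 2x_{Largo} − x_{Kora}) − 12x_{Largo}.
∂π/∂x_{Largo} = 29 − 4x_{Largo} − x_{Kora} = 0 ⇒ x_{Largo} = 7.25 − 0.25x_{Kora}.
Setting x_{Largo} = x_{Kora} in the reaction function: x_{Largo} = 7.25 − 0.25x_{Largo}, so x_{Largo} = 7.25 / 1.25 = 5.8.
P_{Largo} = 41 − 2·5.8 − 5.8 = 23.6.
Profit = (23.6 − 12)·5.8 = 67.28.

67.28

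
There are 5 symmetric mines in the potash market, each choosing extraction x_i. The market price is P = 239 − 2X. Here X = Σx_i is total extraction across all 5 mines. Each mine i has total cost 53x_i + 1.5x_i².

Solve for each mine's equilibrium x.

A representative mine's profit is π_i = x_i(239 − 2X) − 53x_i − 1.5x_i², with X = x_i + Σ_{j≠i} x_j.
First-order condition: 186 − 7x_i − 2Σ_{j≠i} x_j = 0.
Imposing symmetry (x_j = x for all j) turns Σ_{j≠i} x_j into 4x, so 186 = 15x and x = 12.4.

12.4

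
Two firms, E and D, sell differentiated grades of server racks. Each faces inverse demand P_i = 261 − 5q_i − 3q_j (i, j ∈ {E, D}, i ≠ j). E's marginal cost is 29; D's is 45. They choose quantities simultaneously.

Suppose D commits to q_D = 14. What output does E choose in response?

Firm E's profit: π = q_E(261 − 5q_E − 3q_D) − 29q_E.
∂π/∂q_E = 232 − 10q_E − 3q_D = 0 ⇒ q_E = 23.2 − 0.3q_D.
At q_D = 14: q_E = 23.2 − 0.3·14 = 19.

19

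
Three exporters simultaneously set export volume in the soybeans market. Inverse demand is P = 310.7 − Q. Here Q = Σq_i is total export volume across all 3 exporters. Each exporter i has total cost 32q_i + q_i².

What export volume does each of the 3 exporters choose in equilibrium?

46.45

A representative exporter's profit is π_i = q_i(310.7 − Q) − 32q_i − q_i², with Q = q_i + Σ_{j≠i} q_j.
First-order condition: 278.7 − 4q_i − Σ_{j≠i} q_j = 0.
With identical exporters, set every q_j = q: then 278.7 − 4q − 2q = 0, i.e. q = 278.7/6 = 46.45.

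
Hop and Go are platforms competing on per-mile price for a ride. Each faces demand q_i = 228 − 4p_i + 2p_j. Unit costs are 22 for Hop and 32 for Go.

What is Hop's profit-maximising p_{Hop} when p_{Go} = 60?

Hop's profit: π = (p_{Hop} − 22)(228 − 4p_{Hop} + 2p_{Go}).
∂π/∂p_{Hop} = 316 − 8p_{Hop} + 2p_{Go} = 0 ⇒ p_{Hop} = 39.5 + 0.25p_{Go}.
At p_{Go} = 60: p_{Hop} = 39.5 + 0.25·60 = 54.5.

54.5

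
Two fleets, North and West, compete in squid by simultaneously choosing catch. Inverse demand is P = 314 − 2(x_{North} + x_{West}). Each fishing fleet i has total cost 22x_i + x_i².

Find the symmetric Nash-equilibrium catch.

36.5

Fishing fleet North's profit: π = x_{North}(314 − 2(x_{North} + x_{West})) − 22x_{North} − x_{North}².
∂π/∂x_{North} = 292 − 6x_{North} − 2x_{West} = 0, so x_{North} = 146/3 − (1/3)x_{West}.
Setting x_{North} = x_{West} in the reaction function: x_{North} = 146/3 − (1/3)x_{North}, so x_{North} = (146/3) / (4/3) = 36.5.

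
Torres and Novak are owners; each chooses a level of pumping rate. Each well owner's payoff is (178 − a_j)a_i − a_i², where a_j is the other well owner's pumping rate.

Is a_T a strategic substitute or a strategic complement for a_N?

Torres's payoff is (178 − a_N)a_T − a_T².
∂π/∂a_T = 178 − a_N − 2a_T = 0, so a_T = 89 − 0.5a_N.
The best-response slope da_T/da_N = −0.5 < 0: the reaction function is downward-sloping, so the choices are strategic substitutes.

strategic substitutes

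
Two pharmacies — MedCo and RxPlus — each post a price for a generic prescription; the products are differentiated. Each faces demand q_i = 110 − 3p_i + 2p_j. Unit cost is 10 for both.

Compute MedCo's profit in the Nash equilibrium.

MedCo's profit: π = (p_{MedCo} − 10)(110 − 3p_{MedCo} + 2p_{RxPlus}).
∂π/∂p_{MedCo} = 140 − 6p_{MedCo} + 2p_{RxPlus} = 0 ⇒ p_{MedCo} = 70/3 + (1/3)p_{RxPlus}.
By symmetry p_{RxPlus} = p_{MedCo}; substituting into the reaction function, (2/3)p_{MedCo} = 70/3 and p_{MedCo} = 35.
q_{MedCo} = 110 − 3·35 + 2·35 = 75.
Profit = (35 − 10)·75 = 1875.

1875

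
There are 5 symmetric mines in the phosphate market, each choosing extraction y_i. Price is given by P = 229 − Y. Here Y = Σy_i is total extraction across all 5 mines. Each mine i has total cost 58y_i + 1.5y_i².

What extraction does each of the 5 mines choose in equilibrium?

19

A representative mine's profit is π_i = y_i(229 − Y) − 58y_i − 1.5y_i², with Y = y_i + Σ_{j≠i} y_j.
First-order condition: 171 − 5y_i − Σ_{j≠i} y_j = 0.
Imposing symmetry (y_j = y for all j) turns Σ_{j≠i} y_j into 4y, so 171 = 9y and y = 19.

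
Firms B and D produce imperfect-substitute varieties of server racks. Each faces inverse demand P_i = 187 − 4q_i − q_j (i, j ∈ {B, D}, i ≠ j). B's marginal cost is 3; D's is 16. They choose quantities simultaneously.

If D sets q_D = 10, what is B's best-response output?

21.75

Firm B's profit: π = q_B(187 − 4q_B − q_D) − 3q_B.
∂π/∂q_B = 184 − 8q_B − q_D = 0 ⇒ q_B = 23 − 0.125q_D.
At q_D = 10: q_B = 23 − 0.125·10 = 21.75.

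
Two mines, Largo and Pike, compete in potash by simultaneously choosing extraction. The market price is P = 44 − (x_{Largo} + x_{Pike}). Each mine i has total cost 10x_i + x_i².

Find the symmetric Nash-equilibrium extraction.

6.8

Mine Largo's profit: π = x_{Largo}(44 − (x_{Largo} + x_{Pike})) − 10x_{Largo} − x_{Largo}².
∂π/∂x_{Largo} = 34 − 4x_{Largo} − x_{Pike} = 0, so x_{Largo} = 8.5 − 0.25x_{Pike}.
The game is symmetric, so in equilibrium x_{Pike} = x_{Largo}: the reaction function gives 1.25x_{Largo} = 8.5, hence x_{Largo} = 6.8.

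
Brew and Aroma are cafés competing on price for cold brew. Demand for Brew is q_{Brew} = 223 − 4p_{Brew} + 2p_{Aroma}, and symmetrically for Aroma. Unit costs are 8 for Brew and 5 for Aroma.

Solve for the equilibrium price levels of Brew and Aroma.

42.1, 40.9

Brew's profit: π = (p_{Brew} − 8)(223 − 4p_{Brew} + 2p_{Aroma}).
∂π/∂p_{Brew} = 255 − 8p_{Brew} + 2p_{Aroma} = 0 ⇒ p_{Brew} = 31.875 + 0.25p_{Aroma}.
Similarly p_{Aroma} = 30.375 + 0.25p_{Brew}.
Substituting the second reaction function into the first: p_{Brew} = 31.875 + 0.25(30.375 + 0.25p_{Brew}), which gives 0.9375p_{Brew} = 1263/32 ⇒ p_{Brew} = 42.1.
Then p_{Aroma} = 30.375 + 0.25·42.1 = 40.9.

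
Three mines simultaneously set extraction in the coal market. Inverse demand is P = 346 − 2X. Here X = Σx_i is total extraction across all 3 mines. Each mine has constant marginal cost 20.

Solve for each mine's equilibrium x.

40.75

A representative mine's profit is π_i = x_i(346 − 2X) − 20x_i, with X = x_i + Σ_{j≠i} x_j.
First-order condition: 326 − 4x_i − 2Σ_{j≠i} x_j = 0.
With identical mines, set every x_j = x: then 326 − 4x − 4x = 0, i.e. x = 326/8 = 40.75.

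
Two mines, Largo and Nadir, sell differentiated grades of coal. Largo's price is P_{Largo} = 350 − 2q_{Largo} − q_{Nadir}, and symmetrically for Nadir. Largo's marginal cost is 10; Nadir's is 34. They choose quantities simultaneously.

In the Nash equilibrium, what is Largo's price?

149.2

Mine Largo's profit: π = q_{Largo}(350 − 2q_{Largo} − q_{Nadir}) − 10q_{Largo}.
∂π/∂q_{Largo} = 340 − 4q_{Largo} − q_{Nadir} = 0 ⇒ q_{Largo} = 85 − 0.25q_{Nadir}.
Similarly q_{Nadir} = 79 − 0.25q_{Largo}.
Solving the two reaction functions simultaneously: (1 − (−0.25)(−0.25))q_{Largo} = 85 − 0.25·79, so 0.9375q_{Largo} = 65.25 and q_{Largo} = 69.6.
Then q_{Nadir} = 79 − 0.25·69.6 = 61.6.
P_{Largo} = 350 − 2·69.6 − 61.6 = 149.2.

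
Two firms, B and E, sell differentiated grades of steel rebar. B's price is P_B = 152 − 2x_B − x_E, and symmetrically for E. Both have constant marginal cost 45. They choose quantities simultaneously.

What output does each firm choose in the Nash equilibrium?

21.4

Firm B's profit: π = x_B(152 − 2x_B − x_E) − 45x_B.
∂π/∂x_B = 107 − 4x_B − x_E = 0 ⇒ x_B = 26.75 − 0.25x_E.
Setting x_B = x_E in the reaction function: x_B = 26.75 − 0.25x_B, so x_B = 26.75 / 1.25 = 21.4.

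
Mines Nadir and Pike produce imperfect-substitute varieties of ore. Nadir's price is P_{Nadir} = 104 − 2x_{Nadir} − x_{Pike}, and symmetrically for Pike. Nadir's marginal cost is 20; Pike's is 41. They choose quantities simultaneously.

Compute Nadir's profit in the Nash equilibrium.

662.48

Mine Nadir's profit: π = x_{Nadir}(104 − 2x_{Nadir} − x_{Pike}) − 20x_{Nadir}.
∂π/∂x_{Nadir} = 84 − 4x_{Nadir} − x_{Pike} = 0 ⇒ x_{Nadir} = 21 − 0.25x_{Pike}.
Similarly x_{Pike} = 15.75 − 0.25x_{Nadir}.
Substituting the second reaction function into the first: x_{Nadir} = 21 − 0.25(15.75 − 0.25x_{Nadir}), which gives 0.9375x_{Nadir} = 17.0625 ⇒ x_{Nadir} = 18.2.
Then x_{Pike} = 15.75 − 0.25·18.2 = 11.2.
P_{Nadir} = 104 − 2·18.2 − 11.2 = 56.4.
Profit = (56.4 − 20)·18.2 = 662.48.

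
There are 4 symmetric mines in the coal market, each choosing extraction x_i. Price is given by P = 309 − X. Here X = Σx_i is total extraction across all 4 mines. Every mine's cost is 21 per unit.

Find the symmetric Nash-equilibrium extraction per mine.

A representative mine's profit is π_i = x_i(309 − X) − 21x_i, with X = x_i + Σ_{j≠i} x_j.
First-order condition: 288 − 2x_i − Σ_{j≠i} x_j = 0.
With identical mines, set every x_j = x: then 288 − 2x − 3x = 0, i.e. x = 288/5 = 57.6.

57.6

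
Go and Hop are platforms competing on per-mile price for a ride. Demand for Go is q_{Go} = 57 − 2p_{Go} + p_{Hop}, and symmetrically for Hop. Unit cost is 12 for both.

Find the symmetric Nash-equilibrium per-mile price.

Go's profit: π = (p_{Go} − 12)(57 − 2p_{Go} + p_{Hop}).
∂π/∂p_{Go} = 81 − 4p_{Go} + p_{Hop} = 0 ⇒ p_{Go} = 20.25 + 0.25p_{Hop}.
The game is symmetric, so in equilibrium p_{Hop} = p_{Go}: the reaction function gives 0.75p_{Go} = 20.25, hence p_{Go} = 27.

27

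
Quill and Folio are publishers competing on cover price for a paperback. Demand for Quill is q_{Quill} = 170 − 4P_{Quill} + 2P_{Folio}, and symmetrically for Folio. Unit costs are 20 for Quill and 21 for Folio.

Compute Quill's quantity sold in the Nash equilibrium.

Quill's profit: π = (P_{Quill} − 20)(170 − 4P_{Quill} + 2P_{Folio}).
∂π/∂P_{Quill} = 250 − 8P_{Quill} + 2P_{Folio} = 0 ⇒ P_{Quill} = 31.25 + 0.25P_{Folio}.
Similarly P_{Folio} = 31.75 + 0.25P_{Quill}.
Solving the two reaction functions simultaneously: (1 − (0.25)(0.25))P_{Quill} = 31.25 + 0.25·31.75, so 0.9375P_{Quill} = 39.1875 and P_{Quill} = 41.8.
Then P_{Folio} = 31.75 + 0.25·41.8 = 42.2.
q_{Quill} = 170 − 4·41.8 + 2·42.2 = 87.2.

87.2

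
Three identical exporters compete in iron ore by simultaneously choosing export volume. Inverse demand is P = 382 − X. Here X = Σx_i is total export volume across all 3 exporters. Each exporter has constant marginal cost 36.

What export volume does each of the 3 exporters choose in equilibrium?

A representative exporter's profit is π_i = x_i(382 − X) − 36x_i, with X = x_i + Σ_{j≠i} x_j.
First-order condition: 346 − 2x_i − Σ_{j≠i} x_j = 0.
In a symmetric equilibrium every exporter chooses the same x, so Σ_{j≠i} x_j = 2x. The condition becomes 346 − 4x = 0, giving x = 346/4 = 86.5.

86.5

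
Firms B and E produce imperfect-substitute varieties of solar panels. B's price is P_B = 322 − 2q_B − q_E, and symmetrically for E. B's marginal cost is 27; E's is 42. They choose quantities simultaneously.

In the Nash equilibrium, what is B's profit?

7200

Firm B's profit: π = q_B(322 − 2q_B − q_E) − 27q_B.
∂π/∂q_B = 295 − 4q_B − q_E = 0 ⇒ q_B = 73.75 − 0.25q_E.
Similarly q_E = 70 − 0.25q_B.
Substituting the second reaction function into the first: q_B = 73.75 − 0.25(70 − 0.25q_B), which gives 0.9375q_B = 56.25 ⇒ q_B = 60.
Then q_E = 70 − 0.25·60 = 55.
P_B = 322 − 2·60 − 55 = 147.
Profit = (147 − 27)·60 = 7200.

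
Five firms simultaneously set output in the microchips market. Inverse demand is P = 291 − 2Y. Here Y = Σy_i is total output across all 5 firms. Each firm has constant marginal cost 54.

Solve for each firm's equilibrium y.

A representative firm's profit is π_i = y_i(291 − 2Y) − 54y_i, with Y = y_i + Σ_{j≠i} y_j.
First-order condition: 237 − 4y_i − 2Σ_{j≠i} y_j = 0.
In a symmetric equilibrium every firm chooses the same y, so Σ_{j≠i} y_j = 4y. The condition becomes 237 − 12y = 0, giving y = 237/12 = 19.75.

19.75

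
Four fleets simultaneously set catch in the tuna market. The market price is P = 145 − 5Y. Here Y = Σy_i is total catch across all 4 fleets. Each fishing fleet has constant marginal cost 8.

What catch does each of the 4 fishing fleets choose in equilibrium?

5.48

A representative fishing fleet's profit is π_i = y_i(145 − 5Y) − 8y_i, with Y = y_i + Σ_{j≠i} y_j.
First-order condition: 137 − 10y_i − 5Σ_{j≠i} y_j = 0.
Imposing symmetry (y_j = y for all j) turns Σ_{j≠i} y_j into 3y, so 137 = 25y and y = 5.48.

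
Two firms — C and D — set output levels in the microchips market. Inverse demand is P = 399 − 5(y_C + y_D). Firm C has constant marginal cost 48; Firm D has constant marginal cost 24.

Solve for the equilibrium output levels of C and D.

Firm C's profit: π = y_C(399 − 5(y_C + y_D)) − 48y_C.
∂π/∂y_C = 351 − 10y_C − 5y_D = 0, so y_C = 35.1 − 0.5y_D.
By the same steps for D: y_D = 37.5 − 0.5y_C.
Substituting the second reaction function into the first: y_C = 35.1 − 0.5(37.5 − 0.5y_C), which gives 0.75y_C = 16.35 ⇒ y_C = 21.8.
Then y_D = 37.5 − 0.5·21.8 = 26.6.

21.8, 26.6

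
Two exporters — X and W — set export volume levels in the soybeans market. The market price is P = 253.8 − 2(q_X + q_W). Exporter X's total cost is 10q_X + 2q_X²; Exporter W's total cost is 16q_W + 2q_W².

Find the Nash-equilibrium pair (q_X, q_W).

24.58, 23.58

Exporter X's profit: π = q_X(253.8 − 2(q_X + q_W)) − 10q_X − 2q_X².
∂π/∂q_X = 243.8 − 8q_X − 2q_W = 0, so q_X = 30.475 − 0.25q_W.
By the same steps for W: q_W = 29.725 − 0.25q_X.
Substituting the second reaction function into the first: q_X = 30.475 − 0.25(29.725 − 0.25q_X), which gives 0.9375q_X = 3687/160 ⇒ q_X = 24.58.
Then q_W = 29.725 − 0.25·24.58 = 23.58.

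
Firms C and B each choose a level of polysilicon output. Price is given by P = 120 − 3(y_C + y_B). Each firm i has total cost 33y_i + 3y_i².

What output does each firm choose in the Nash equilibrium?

Firm C's profit: π = y_C(120 − 3(y_C + y_B)) − 33y_C − 3y_C².
∂π/∂y_C = 87 − 12y_C − 3y_B = 0, so y_C = 7.25 − 0.25y_B.
By symmetry y_B = y_C; substituting into the reaction function, 1.25y_C = 7.25 and y_C = 5.8.

5.8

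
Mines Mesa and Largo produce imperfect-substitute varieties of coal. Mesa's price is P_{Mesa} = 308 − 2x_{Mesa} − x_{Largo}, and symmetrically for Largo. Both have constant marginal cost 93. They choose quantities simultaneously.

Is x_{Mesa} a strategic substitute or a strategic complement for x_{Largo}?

Mine Mesa's profit: π = x_{Mesa}(308 − 2x_{Mesa} − x_{Largo}) − 93x_{Mesa}.
∂π/∂x_{Mesa} = 215 − 4x_{Mesa} − x_{Largo} = 0 ⇒ x_{Mesa} = 53.75 − 0.25x_{Largo}.
The best-response slope dx_{Mesa}/dx_{Largo} = −0.25 < 0: the reaction function is downward-sloping, so the choices are strategic substitutes.

strategic substitutes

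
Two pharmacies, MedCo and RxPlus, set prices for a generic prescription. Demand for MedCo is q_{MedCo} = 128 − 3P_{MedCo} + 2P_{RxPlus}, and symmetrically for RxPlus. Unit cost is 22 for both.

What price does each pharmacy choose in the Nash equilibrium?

48.5

MedCo's profit: π = (P_{MedCo} − 22)(128 − 3P_{MedCo} + 2P_{RxPlus}).
∂π/∂P_{MedCo} = 194 − 6P_{MedCo} + 2P_{RxPlus} = 0 ⇒ P_{MedCo} = 97/3 + (1/3)P_{RxPlus}.
Setting P_{MedCo} = P_{RxPlus} in the reaction function: P_{MedCo} = 97/3 + (1/3)P_{MedCo}, so P_{MedCo} = (97/3) / (2/3) = 48.5.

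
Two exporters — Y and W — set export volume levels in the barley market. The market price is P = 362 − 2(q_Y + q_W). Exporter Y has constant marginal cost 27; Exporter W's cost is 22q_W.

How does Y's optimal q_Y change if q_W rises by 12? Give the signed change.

-6

Exporter Y's profit: π = q_Y(362 − 2(q_Y + q_W)) − 27q_Y.
∂π/∂q_Y = 335 − 4q_Y − 2q_W = 0, so q_Y = 83.75 − 0.5q_W.
The reaction-function slope is −0.5, so a 12-unit rise in q_W moves q_Y by −0.5 × 12 = −6. Y's best response falls — the actions are strategic substitutes.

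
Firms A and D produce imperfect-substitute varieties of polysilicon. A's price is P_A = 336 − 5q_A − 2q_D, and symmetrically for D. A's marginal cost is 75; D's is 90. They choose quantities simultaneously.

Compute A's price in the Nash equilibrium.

Firm A's profit: π = q_A(336 − 5q_A − 2q_D) − 75q_A.
∂π/∂q_A = 261 − 10q_A − 2q_D = 0 ⇒ q_A = 26.1 − 0.2q_D.
Similarly q_D = 24.6 − 0.2q_A.
Substituting the second reaction function into the first: q_A = 26.1 − 0.2(24.6 − 0.2q_A), which gives 0.96q_A = 21.18 ⇒ q_A = 22.0625.
Then q_D = 24.6 − 0.2·22.0625 = 20.1875.
P_A = 336 − 5·22.0625 − 2·20.1875 = 185.3125.

185.3125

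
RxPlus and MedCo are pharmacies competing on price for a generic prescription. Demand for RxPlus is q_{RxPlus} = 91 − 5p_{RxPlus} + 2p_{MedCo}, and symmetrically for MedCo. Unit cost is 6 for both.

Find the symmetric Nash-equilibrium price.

15.125

RxPlus's profit: π = (p_{RxPlus} − 6)(91 − 5p_{RxPlus} + 2p_{MedCo}).
∂π/∂p_{RxPlus} = 121 − 10p_{RxPlus} + 2p_{MedCo} = 0 ⇒ p_{RxPlus} = 12.1 + 0.2p_{MedCo}.
Setting p_{RxPlus} = p_{MedCo} in the reaction function: p_{RxPlus} = 12.1 + 0.2p_{RxPlus}, so p_{RxPlus} = 12.1 / 0.8 = 15.125.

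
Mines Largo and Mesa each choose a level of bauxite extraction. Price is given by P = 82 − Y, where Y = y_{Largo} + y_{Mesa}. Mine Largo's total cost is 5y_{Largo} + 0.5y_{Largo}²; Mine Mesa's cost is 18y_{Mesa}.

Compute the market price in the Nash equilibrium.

41

Mine Largo's profit: π = y_{Largo}(82 − (y_{Largo} + y_{Mesa})) − 5y_{Largo} − 0.5y_{Largo}².
∂π/∂y_{Largo} = 77 − 3y_{Largo} − y_{Mesa} = 0, so y_{Largo} = 77/3 − (1/3)y_{Mesa}.
For Mesa: ∂π/∂y_{Mesa} = 64 − 2y_{Mesa} − y_{Largo} = 0 ⇒ y_{Mesa} = 32 − 0.5y_{Largo}.
Solving the two reaction functions simultaneously: (1 − (−1/3)(−0.5))y_{Largo} = 77/3 − (1/3)·32, so (5/6)y_{Largo} = 15 and y_{Largo} = 18.
Then y_{Mesa} = 32 − 0.5·18 = 23.
Equilibrium price: P = 82 − 41 = 41.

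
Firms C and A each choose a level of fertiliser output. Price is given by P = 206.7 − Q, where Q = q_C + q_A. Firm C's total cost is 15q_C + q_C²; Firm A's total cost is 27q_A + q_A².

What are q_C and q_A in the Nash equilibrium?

39.14, 35.14

Firm C's profit: π = q_C(206.7 − (q_C + q_A)) − 15q_C − q_C².
∂π/∂q_C = 191.7 − 4q_C − q_A = 0, so q_C = 47.925 − 0.25q_A.
By the same steps for A: q_A = 44.925 − 0.25q_C.
Solving the two reaction functions simultaneously: (1 − (−0.25)(−0.25))q_C = 47.925 − 0.25·44.925, so 0.9375q_C = 5871/160 and q_C = 39.14.
Then q_A = 44.925 − 0.25·39.14 = 35.14.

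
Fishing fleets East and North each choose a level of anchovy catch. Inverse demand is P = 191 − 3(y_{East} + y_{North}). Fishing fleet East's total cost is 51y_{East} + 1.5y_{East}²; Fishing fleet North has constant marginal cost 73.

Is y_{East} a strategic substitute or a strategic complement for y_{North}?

Fishing fleet East's profit: π = y_{East}(191 − 3(y_{East} + y_{North})) − 51y_{East} − 1.5y_{East}².
∂π/∂y_{East} = 140 − 9y_{East} − 3y_{North} = 0, so y_{East} = 140/9 − (1/3)y_{North}.
The best-response slope dy_{East}/dy_{North} = −1/3 < 0: the reaction function is downward-sloping, so the choices are strategic substitutes.

strategic substitutes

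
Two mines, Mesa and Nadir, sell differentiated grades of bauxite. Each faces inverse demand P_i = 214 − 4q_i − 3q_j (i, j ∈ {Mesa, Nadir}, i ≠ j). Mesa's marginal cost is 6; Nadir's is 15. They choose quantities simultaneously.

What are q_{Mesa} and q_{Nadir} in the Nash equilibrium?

19.4, 17.6

Mine Mesa's profit: π = q_{Mesa}(214 − 4q_{Mesa} − 3q_{Nadir}) − 6q_{Mesa}.
∂π/∂q_{Mesa} = 208 − 8q_{Mesa} − 3q_{Nadir} = 0 ⇒ q_{Mesa} = 26 − 0.375q_{Nadir}.
Similarly q_{Nadir} = 24.875 − 0.375q_{Mesa}.
Substituting the second reaction function into the first: q_{Mesa} = 26 − 0.375(24.875 − 0.375q_{Mesa}), which gives (55/64)q_{Mesa} = 1067/64 ⇒ q_{Mesa} = 19.4.
Then q_{Nadir} = 24.875 − 0.375·19.4 = 17.6.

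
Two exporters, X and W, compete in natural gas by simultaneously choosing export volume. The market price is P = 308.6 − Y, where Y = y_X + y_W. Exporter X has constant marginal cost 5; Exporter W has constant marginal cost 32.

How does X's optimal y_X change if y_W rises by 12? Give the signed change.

Exporter X's profit: π = y_X(308.6 − (y_X + y_W)) − 5y_X.
∂π/∂y_X = 303.6 − 2y_X − y_W = 0, so y_X = 151.8 − 0.5y_W.
The reaction-function slope is −0.5, so a 12-unit rise in y_W moves y_X by −0.5 × 12 = −6. X's best response falls — the actions are strategic substitutes.

-6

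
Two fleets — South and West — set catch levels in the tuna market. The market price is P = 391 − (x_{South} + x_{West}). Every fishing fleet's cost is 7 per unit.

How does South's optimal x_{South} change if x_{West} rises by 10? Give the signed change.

Fishing fleet South's profit: π = x_{South}(391 − (x_{South} + x_{West})) − 7x_{South}.
∂π/∂x_{South} = 384 − 2x_{South} − x_{West} = 0, so x_{South} = 192 − 0.5x_{West}.
The reaction-function slope is −0.5, so a 10-unit rise in x_{West} moves x_{South} by −0.5 × 10 = −5. South's best response falls — the actions are strategic substitutes.

-5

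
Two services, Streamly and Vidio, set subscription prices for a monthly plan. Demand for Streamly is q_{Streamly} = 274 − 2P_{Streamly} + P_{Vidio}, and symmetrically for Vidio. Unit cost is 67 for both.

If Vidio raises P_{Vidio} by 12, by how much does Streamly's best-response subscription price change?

3

Streamly's profit: π = (P_{Streamly} − 67)(274 − 2P_{Streamly} + P_{Vidio}).
∂π/∂P_{Streamly} = 408 − 4P_{Streamly} + P_{Vidio} = 0 ⇒ P_{Streamly} = 102 + 0.25P_{Vidio}.
The reaction-function slope is 0.25, so a 12-unit rise in P_{Vidio} moves P_{Streamly} by 0.25 × 12 = 3. Streamly's best response rises — the actions are strategic complements.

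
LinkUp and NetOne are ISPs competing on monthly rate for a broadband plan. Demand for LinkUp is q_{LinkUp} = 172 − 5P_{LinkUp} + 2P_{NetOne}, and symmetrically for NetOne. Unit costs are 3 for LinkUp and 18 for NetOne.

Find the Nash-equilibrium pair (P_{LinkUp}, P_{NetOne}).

LinkUp's profit: π = (P_{LinkUp} − 3)(172 − 5P_{LinkUp} + 2P_{NetOne}).
∂π/∂P_{LinkUp} = 187 − 10P_{LinkUp} + 2P_{NetOne} = 0 ⇒ P_{LinkUp} = 18.7 + 0.2P_{NetOne}.
Similarly P_{NetOne} = 26.2 + 0.2P_{LinkUp}.
Solving the two reaction functions simultaneously: (1 − (0.2)(0.2))P_{LinkUp} = 18.7 + 0.2·26.2, so 0.96P_{LinkUp} = 23.94 and P_{LinkUp} = 24.9375.
Then P_{NetOne} = 26.2 + 0.2·24.9375 = 31.1875.

24.9375, 31.1875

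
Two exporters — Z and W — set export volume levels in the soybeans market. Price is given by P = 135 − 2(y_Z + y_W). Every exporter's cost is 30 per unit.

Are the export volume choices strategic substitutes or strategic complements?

Exporter Z's profit: π = y_Z(135 − 2(y_Z + y_W)) − 30y_Z.
∂π/∂y_Z = 105 − 4y_Z − 2y_W = 0, so y_Z = 26.25 − 0.5y_W.
The best-response slope dy_Z/dy_W = −0.5 < 0: the reaction function is downward-sloping, so the choices are strategic substitutes.

strategic substitutes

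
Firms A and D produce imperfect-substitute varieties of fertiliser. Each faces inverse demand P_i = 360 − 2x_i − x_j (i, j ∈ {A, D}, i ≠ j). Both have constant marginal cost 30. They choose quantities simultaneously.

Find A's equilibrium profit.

8712

Firm A's profit: π = x_A(360 − 2x_A − x_D) − 30x_A.
∂π/∂x_A = 330 − 4x_A − x_D = 0 ⇒ x_A = 82.5 − 0.25x_D.
Setting x_A = x_D in the reaction function: x_A = 82.5 − 0.25x_A, so x_A = 82.5 / 1.25 = 66.
P_A = 360 − 2·66 − 66 = 162.
Profit = (162 − 30)·66 = 8712.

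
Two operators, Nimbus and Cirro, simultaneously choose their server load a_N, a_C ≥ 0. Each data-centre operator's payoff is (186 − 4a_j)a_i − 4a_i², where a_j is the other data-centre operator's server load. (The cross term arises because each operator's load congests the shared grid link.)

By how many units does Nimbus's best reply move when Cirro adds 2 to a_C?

Nimbus's payoff is (186 − 4a_C)a_N − 4a_N².
∂π/∂a_N = 186 − 4a_C − 8a_N = 0, so a_N = 23.25 − 0.5a_C.
The reaction-function slope is −0.5, so a 2-unit rise in a_C moves a_N by −0.5 × 2 = −1. Nimbus's best response falls — the actions are strategic substitutes.

-1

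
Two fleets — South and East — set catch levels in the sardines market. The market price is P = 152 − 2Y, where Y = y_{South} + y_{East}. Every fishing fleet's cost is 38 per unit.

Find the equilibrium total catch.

38

Fishing fleet South's profit: π = y_{South}(152 − 2(y_{South} + y_{East})) − 38y_{South}.
∂π/∂y_{South} = 114 − 4y_{South} − 2y_{East} = 0, so y_{South} = 28.5 − 0.5y_{East}.
The game is symmetric, so in equilibrium y_{East} = y_{South}: the reaction function gives 1.5y_{South} = 28.5, hence y_{South} = 19.
Total catch: 19 + 19 = 38.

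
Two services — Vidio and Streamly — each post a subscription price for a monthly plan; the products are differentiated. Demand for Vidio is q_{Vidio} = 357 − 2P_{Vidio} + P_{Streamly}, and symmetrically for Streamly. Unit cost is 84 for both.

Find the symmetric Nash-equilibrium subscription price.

Vidio's profit: π = (P_{Vidio} − 84)(357 − 2P_{Vidio} + P_{Streamly}).
∂π/∂P_{Vidio} = 525 − 4P_{Vidio} + P_{Streamly} = 0 ⇒ P_{Vidio} = 131.25 + 0.25P_{Streamly}.
By symmetry P_{Streamly} = P_{Vidio}; substituting into the reaction function, 0.75P_{Vidio} = 131.25 and P_{Vidio} = 175.

175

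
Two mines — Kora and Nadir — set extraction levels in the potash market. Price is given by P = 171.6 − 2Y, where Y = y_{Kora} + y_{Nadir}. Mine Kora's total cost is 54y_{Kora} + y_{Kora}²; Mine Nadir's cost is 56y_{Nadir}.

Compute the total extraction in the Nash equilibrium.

34.88

Mine Kora's profit: π = y_{Kora}(171.6 − 2(y_{Kora} + y_{Nadir})) − 54y_{Kora} − y_{Kora}².
∂π/∂y_{Kora} = 117.6 − 6y_{Kora} − 2y_{Nadir} = 0, so y_{Kora} = 19.6 − (1/3)y_{Nadir}.
For Nadir: ∂π/∂y_{Nadir} = 115.6 − 4y_{Nadir} − 2y_{Kora} = 0 ⇒ y_{Nadir} = 28.9 − 0.5y_{Kora}.
Substituting the second reaction function into the first: y_{Kora} = 19.6 − (1/3)(28.9 − 0.5y_{Kora}), which gives (5/6)y_{Kora} = 299/30 ⇒ y_{Kora} = 11.96.
Then y_{Nadir} = 28.9 − 0.5·11.96 = 22.92.
Total extraction: 11.96 + 22.92 = 34.88.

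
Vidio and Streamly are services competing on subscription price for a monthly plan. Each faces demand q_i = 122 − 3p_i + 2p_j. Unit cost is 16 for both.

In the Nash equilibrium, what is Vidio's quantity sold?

79.5

Vidio's profit: π = (p_{Vidio} − 16)(122 − 3p_{Vidio} + 2p_{Streamly}).
∂π/∂p_{Vidio} = 170 − 6p_{Vidio} + 2p_{Streamly} = 0 ⇒ p_{Vidio} = 85/3 + (1/3)p_{Streamly}.
Setting p_{Vidio} = p_{Streamly} in the reaction function: p_{Vidio} = 85/3 + (1/3)p_{Vidio}, so p_{Vidio} = (85/3) / (2/3) = 42.5.
q_{Vidio} = 122 − 3·42.5 + 2·42.5 = 79.5.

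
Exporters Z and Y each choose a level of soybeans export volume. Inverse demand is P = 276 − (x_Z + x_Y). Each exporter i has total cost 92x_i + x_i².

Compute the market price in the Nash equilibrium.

202.4

Exporter Z's profit: π = x_Z(276 − (x_Z + x_Y)) − 92x_Z − x_Z².
∂π/∂x_Z = 184 − 4x_Z − x_Y = 0, so x_Z = 46 − 0.25x_Y.
By symmetry x_Y = x_Z; substituting into the reaction function, 1.25x_Z = 46 and x_Z = 36.8.
Equilibrium price: P = 276 − 73.6 = 202.4.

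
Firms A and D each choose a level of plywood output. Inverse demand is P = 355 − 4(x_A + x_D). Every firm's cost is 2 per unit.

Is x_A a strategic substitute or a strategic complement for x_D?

strategic substitutes

Firm A's profit: π = x_A(355 − 4(x_A + x_D)) − 2x_A.
∂π/∂x_A = 353 − 8x_A − 4x_D = 0, so x_A = 44.125 − 0.5x_D.
The best-response slope dx_A/dx_D = −0.5 < 0: the reaction function is downward-sloping, so the choices are strategic substitutes.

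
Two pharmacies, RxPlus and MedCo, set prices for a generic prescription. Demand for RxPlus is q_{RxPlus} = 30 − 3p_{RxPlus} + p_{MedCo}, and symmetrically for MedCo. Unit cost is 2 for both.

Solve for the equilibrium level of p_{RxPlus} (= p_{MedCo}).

RxPlus's profit: π = (p_{RxPlus} − 2)(30 − 3p_{RxPlus} + p_{MedCo}).
∂π/∂p_{RxPlus} = 36 − 6p_{RxPlus} + p_{MedCo} = 0 ⇒ p_{RxPlus} = 6 + (1/6)p_{MedCo}.
Setting p_{RxPlus} = p_{MedCo} in the reaction function: p_{RxPlus} = 6 + (1/6)p_{RxPlus}, so p_{RxPlus} = 6 / (5/6) = 7.2.

7.2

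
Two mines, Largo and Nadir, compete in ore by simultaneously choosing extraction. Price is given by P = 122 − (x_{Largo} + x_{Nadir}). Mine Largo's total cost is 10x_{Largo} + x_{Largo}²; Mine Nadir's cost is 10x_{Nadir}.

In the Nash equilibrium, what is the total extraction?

64

Mine Largo's profit: π = x_{Largo}(122 − (x_{Largo} + x_{Nadir})) − 10x_{Largo} − x_{Largo}².
∂π/∂x_{Largo} = 112 − 4x_{Largo} − x_{Nadir} = 0, so x_{Largo} = 28 − 0.25x_{Nadir}.
For Nadir: ∂π/∂x_{Nadir} = 112 − 2x_{Nadir} − x_{Largo} = 0 ⇒ x_{Nadir} = 56 − 0.5x_{Largo}.
Solving the two reaction functions simultaneously: (1 − (−0.25)(−0.5))x_{Largo} = 28 − 0.25·56, so 0.875x_{Largo} = 14 and x_{Largo} = 16.
Then x_{Nadir} = 56 − 0.5·16 = 48.
Total extraction: 16 + 48 = 64.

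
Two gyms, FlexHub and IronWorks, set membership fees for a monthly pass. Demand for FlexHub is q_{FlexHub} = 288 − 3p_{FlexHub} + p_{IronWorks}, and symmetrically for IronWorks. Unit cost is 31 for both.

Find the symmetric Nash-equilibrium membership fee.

76.2

FlexHub's profit: π = (p_{FlexHub} − 31)(288 − 3p_{FlexHub} + p_{IronWorks}).
∂π/∂p_{FlexHub} = 381 − 6p_{FlexHub} + p_{IronWorks} = 0 ⇒ p_{FlexHub} = 63.5 + (1/6)p_{IronWorks}.
Setting p_{FlexHub} = p_{IronWorks} in the reaction function: p_{FlexHub} = 63.5 + (1/6)p_{FlexHub}, so p_{FlexHub} = 63.5 / (5/6) = 76.2.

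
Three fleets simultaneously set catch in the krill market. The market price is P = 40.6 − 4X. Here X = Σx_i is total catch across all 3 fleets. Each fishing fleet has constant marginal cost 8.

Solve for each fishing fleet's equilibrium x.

2.0375

A representative fishing fleet's profit is π_i = x_i(40.6 − 4X) − 8x_i, with X = x_i + Σ_{j≠i} x_j.
First-order condition: 32.6 − 8x_i − 4Σ_{j≠i} x_j = 0.
Imposing symmetry (x_j = x for all j) turns Σ_{j≠i} x_j into 2x, so 32.6 = 16x and x = 2.0375.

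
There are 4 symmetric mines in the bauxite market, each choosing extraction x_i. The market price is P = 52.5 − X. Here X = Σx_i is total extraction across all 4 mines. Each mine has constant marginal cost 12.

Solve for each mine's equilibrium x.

8.1

A representative mine's profit is π_i = x_i(52.5 − X) − 12x_i, with X = x_i + Σ_{j≠i} x_j.
First-order condition: 40.5 − 2x_i − Σ_{j≠i} x_j = 0.
With identical mines, set every x_j = x: then 40.5 − 2x − 3x = 0, i.e. x = 40.5/5 = 8.1.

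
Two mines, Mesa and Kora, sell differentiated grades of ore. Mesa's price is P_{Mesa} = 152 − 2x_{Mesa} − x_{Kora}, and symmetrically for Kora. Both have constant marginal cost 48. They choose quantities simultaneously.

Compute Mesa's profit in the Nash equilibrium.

Mine Mesa's profit: π = x_{Mesa}(152 − 2x_{Mesa} − x_{Kora}) − 48x_{Mesa}.
∂π/∂x_{Mesa} = 104 − 4x_{Mesa} − x_{Kora} = 0 ⇒ x_{Mesa} = 26 − 0.25x_{Kora}.
The game is symmetric, so in equilibrium x_{Kora} = x_{Mesa}: the reaction function gives 1.25x_{Mesa} = 26, hence x_{Mesa} = 20.8.
P_{Mesa} = 152 − 2·20.8 − 20.8 = 89.6.
Profit = (89.6 − 48)·20.8 = 865.28.

865.28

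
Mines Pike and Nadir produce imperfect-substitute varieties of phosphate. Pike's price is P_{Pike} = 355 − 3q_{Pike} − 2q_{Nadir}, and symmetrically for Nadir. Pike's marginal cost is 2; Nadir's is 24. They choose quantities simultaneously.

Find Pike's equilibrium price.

Mine Pike's profit: π = q_{Pike}(355 − 3q_{Pike} − 2q_{Nadir}) − 2q_{Pike}.
∂π/∂q_{Pike} = 353 − 6q_{Pike} − 2q_{Nadir} = 0 ⇒ q_{Pike} = 353/6 − (1/3)q_{Nadir}.
Similarly q_{Nadir} = 331/6 − (1/3)q_{Pike}.
Substituting the second reaction function into the first: q_{Pike} = 353/6 − (1/3)(331/6 − (1/3)q_{Pike}), which gives (8/9)q_{Pike} = 364/9 ⇒ q_{Pike} = 45.5.
Then q_{Nadir} = 331/6 − (1/3)·45.5 = 40.
P_{Pike} = 355 − 3·45.5 − 2·40 = 138.5.

138.5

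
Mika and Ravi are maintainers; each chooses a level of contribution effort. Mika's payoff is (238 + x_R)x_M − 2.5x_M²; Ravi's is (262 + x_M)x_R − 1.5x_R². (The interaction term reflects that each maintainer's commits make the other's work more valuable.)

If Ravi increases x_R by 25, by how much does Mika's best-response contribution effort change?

5

Expanding Mika's payoff: 238x_M + x_Rx_M − 2.5x_M².
∂π/∂x_M = 238 + x_R − 5x_M = 0, so x_M = 47.6 + 0.2x_R.
The reaction-function slope is 0.2, so a 25-unit rise in x_R moves x_M by 0.2 × 25 = 5. Mika's best response rises — the actions are strategic complements.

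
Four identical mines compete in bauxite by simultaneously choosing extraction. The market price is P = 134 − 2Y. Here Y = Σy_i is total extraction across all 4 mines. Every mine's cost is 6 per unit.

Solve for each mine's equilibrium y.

A representative mine's profit is π_i = y_i(134 − 2Y) − 6y_i, with Y = y_i + Σ_{j≠i} y_j.
First-order condition: 128 − 4y_i − 2Σ_{j≠i} y_j = 0.
In a symmetric equilibrium every mine chooses the same y, so Σ_{j≠i} y_j = 3y. The condition becomes 128 − 10y = 0, giving y = 128/10 = 12.8.

12.8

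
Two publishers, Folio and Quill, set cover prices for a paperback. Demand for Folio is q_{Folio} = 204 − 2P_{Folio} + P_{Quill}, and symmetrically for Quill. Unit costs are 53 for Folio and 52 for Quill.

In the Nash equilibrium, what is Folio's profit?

5040.08

Folio's profit: π = (P_{Folio} − 53)(204 − 2P_{Folio} + P_{Quill}).
∂π/∂P_{Folio} = 310 − 4P_{Folio} + P_{Quill} = 0 ⇒ P_{Folio} = 77.5 + 0.25P_{Quill}.
Similarly P_{Quill} = 77 + 0.25P_{Folio}.
Solving the two reaction functions simultaneously: (1 − (0.25)(0.25))P_{Folio} = 77.5 + 0.25·77, so 0.9375P_{Folio} = 96.75 and P_{Folio} = 103.2.
Then P_{Quill} = 77 + 0.25·103.2 = 102.8.
q_{Folio} = 204 − 2·103.2 + 102.8 = 100.4.
Profit = (103.2 − 53)·100.4 = 5040.08.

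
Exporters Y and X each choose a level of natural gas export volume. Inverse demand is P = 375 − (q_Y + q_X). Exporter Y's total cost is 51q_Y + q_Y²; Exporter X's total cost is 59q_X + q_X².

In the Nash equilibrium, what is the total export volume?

128

Exporter Y's profit: π = q_Y(375 − (q_Y + q_X)) − 51q_Y − q_Y².
∂π/∂q_Y = 324 − 4q_Y − q_X = 0, so q_Y = 81 − 0.25q_X.
By the same steps for X: q_X = 79 − 0.25q_Y.
Substituting the second reaction function into the first: q_Y = 81 − 0.25(79 − 0.25q_Y), which gives 0.9375q_Y = 61.25 ⇒ q_Y = 196/3.
Then q_X = 79 − 0.25·(196/3) = 188/3.
Total export volume: 196/3 + 188/3 = 128.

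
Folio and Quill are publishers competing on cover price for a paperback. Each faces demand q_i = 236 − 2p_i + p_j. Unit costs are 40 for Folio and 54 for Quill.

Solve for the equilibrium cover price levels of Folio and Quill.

107.2, 112.8

Folio's profit: π = (p_{Folio} − 40)(236 − 2p_{Folio} + p_{Quill}).
∂π/∂p_{Folio} = 316 − 4p_{Folio} + p_{Quill} = 0 ⇒ p_{Folio} = 79 + 0.25p_{Quill}.
Similarly p_{Quill} = 86 + 0.25p_{Folio}.
Substituting the second reaction function into the first: p_{Folio} = 79 + 0.25(86 + 0.25p_{Folio}), which gives 0.9375p_{Folio} = 100.5 ⇒ p_{Folio} = 107.2.
Then p_{Quill} = 86 + 0.25·107.2 = 112.8.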